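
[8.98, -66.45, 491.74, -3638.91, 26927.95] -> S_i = 8.98*(-7.40)^i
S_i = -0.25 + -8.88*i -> [-0.25, -9.13, -18.01, -26.89, -35.77]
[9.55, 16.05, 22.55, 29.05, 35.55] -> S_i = 9.55 + 6.50*i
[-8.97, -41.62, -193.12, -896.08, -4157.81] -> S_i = -8.97*4.64^i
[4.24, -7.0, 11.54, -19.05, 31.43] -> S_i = 4.24*(-1.65)^i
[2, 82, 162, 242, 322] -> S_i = 2 + 80*i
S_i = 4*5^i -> [4, 20, 100, 500, 2500]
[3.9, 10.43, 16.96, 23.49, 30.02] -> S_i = 3.90 + 6.53*i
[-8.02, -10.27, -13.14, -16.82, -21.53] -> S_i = -8.02*1.28^i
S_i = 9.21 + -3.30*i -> [9.21, 5.91, 2.61, -0.69, -3.99]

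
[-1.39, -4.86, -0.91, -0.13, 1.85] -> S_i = Random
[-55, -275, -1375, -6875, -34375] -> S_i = -55*5^i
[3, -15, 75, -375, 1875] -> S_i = 3*-5^i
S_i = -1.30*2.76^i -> [-1.3, -3.59, -9.9, -27.33, -75.44]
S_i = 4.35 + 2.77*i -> [4.35, 7.12, 9.89, 12.66, 15.43]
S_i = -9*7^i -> [-9, -63, -441, -3087, -21609]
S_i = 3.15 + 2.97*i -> [3.15, 6.12, 9.09, 12.06, 15.03]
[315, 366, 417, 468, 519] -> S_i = 315 + 51*i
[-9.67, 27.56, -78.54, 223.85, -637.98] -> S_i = -9.67*(-2.85)^i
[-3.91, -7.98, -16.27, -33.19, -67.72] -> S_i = -3.91*2.04^i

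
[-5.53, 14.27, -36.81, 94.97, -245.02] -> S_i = -5.53*(-2.58)^i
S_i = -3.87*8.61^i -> [-3.87, -33.32, -286.89, -2470.13, -21267.85]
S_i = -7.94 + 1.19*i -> [-7.94, -6.75, -5.56, -4.37, -3.18]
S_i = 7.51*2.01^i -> [7.51, 15.1, 30.34, 60.99, 122.58]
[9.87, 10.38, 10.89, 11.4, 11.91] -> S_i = 9.87 + 0.51*i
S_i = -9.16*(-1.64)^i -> [-9.16, 15.02, -24.64, 40.4, -66.26]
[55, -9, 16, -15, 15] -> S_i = Random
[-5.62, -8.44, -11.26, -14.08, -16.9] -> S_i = -5.62 + -2.82*i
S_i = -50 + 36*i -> [-50, -14, 22, 58, 94]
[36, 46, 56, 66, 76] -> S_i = 36 + 10*i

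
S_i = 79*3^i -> [79, 237, 711, 2133, 6399]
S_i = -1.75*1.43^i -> [-1.75, -2.5, -3.58, -5.12, -7.32]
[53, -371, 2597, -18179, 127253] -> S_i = 53*-7^i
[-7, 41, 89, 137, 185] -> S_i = -7 + 48*i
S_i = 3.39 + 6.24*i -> [3.39, 9.63, 15.87, 22.11, 28.35]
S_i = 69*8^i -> [69, 552, 4416, 35328, 282624]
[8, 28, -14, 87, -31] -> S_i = Random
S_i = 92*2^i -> [92, 184, 368, 736, 1472]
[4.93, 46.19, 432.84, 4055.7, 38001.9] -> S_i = 4.93*9.37^i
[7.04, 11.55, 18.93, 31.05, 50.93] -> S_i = 7.04*1.64^i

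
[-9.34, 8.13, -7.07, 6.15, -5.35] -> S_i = -9.34*(-0.87)^i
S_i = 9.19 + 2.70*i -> [9.19, 11.89, 14.59, 17.29, 19.99]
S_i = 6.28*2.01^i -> [6.28, 12.62, 25.37, 51.0, 102.5]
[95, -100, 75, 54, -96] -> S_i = Random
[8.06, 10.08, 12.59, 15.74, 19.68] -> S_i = 8.06*1.25^i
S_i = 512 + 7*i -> [512, 519, 526, 533, 540]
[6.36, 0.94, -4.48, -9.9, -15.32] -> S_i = 6.36 + -5.42*i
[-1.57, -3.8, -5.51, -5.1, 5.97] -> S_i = Random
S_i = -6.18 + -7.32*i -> [-6.18, -13.5, -20.82, -28.14, -35.46]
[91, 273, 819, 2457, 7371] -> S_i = 91*3^i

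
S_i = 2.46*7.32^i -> [2.46, 18.01, 131.81, 964.87, 7062.84]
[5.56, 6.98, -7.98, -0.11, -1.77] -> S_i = Random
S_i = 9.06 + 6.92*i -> [9.06, 15.98, 22.9, 29.82, 36.74]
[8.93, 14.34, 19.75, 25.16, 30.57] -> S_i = 8.93 + 5.41*i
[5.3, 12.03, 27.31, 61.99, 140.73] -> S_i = 5.30*2.27^i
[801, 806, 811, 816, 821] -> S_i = 801 + 5*i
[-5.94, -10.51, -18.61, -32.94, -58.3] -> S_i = -5.94*1.77^i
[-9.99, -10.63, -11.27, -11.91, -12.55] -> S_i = -9.99 + -0.64*i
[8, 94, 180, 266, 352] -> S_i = 8 + 86*i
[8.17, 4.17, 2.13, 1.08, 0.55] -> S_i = 8.17*0.51^i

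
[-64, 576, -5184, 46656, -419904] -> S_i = -64*-9^i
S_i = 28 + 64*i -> [28, 92, 156, 220, 284]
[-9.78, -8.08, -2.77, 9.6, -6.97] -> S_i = Random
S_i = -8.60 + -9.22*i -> [-8.6, -17.82, -27.04, -36.26, -45.48]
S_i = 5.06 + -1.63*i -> [5.06, 3.43, 1.8, 0.17, -1.46]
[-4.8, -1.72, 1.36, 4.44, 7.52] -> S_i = -4.80 + 3.08*i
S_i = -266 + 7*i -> [-266, -259, -252, -245, -238]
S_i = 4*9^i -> [4, 36, 324, 2916, 26244]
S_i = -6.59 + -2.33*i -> [-6.59, -8.92, -11.25, -13.58, -15.91]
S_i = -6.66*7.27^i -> [-6.66, -48.42, -352.0, -2559.04, -18604.24]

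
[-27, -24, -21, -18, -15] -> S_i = -27 + 3*i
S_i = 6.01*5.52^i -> [6.01, 33.18, 183.13, 1010.86, 5579.96]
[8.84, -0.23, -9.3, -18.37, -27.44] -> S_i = 8.84 + -9.07*i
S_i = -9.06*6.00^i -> [-9.06, -54.36, -326.16, -1956.96, -11741.76]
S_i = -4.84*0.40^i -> [-4.84, -1.94, -0.77, -0.31, -0.12]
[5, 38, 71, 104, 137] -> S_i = 5 + 33*i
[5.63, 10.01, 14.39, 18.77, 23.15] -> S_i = 5.63 + 4.38*i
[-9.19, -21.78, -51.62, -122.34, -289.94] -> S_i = -9.19*2.37^i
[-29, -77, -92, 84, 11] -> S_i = Random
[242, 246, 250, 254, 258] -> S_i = 242 + 4*i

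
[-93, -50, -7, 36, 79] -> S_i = -93 + 43*i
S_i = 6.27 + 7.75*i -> [6.27, 14.02, 21.77, 29.52, 37.27]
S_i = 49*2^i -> [49, 98, 196, 392, 784]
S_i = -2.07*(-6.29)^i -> [-2.07, 13.02, -81.9, 515.14, -3240.21]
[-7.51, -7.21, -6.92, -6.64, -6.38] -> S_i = -7.51*0.96^i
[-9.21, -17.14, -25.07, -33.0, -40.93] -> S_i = -9.21 + -7.93*i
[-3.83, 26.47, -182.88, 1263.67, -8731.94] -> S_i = -3.83*(-6.91)^i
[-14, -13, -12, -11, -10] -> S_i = -14 + 1*i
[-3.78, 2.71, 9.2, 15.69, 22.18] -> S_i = -3.78 + 6.49*i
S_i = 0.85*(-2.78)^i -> [0.85, -2.36, 6.57, -18.26, 50.77]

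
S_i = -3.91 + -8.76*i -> [-3.91, -12.67, -21.43, -30.19, -38.95]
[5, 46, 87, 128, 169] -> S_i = 5 + 41*i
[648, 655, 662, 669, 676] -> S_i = 648 + 7*i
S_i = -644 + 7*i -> [-644, -637, -630, -623, -616]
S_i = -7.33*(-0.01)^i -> [-7.33, 0.07, -0.0, 0.0, -0.0]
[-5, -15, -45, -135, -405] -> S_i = -5*3^i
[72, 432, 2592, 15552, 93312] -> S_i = 72*6^i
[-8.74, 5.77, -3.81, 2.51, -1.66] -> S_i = -8.74*(-0.66)^i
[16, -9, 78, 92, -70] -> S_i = Random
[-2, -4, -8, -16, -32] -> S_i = -2*2^i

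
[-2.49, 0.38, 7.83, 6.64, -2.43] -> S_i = Random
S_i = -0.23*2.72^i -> [-0.23, -0.63, -1.7, -4.63, -12.59]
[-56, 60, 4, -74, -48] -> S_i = Random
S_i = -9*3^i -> [-9, -27, -81, -243, -729]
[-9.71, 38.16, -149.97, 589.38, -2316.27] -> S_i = -9.71*(-3.93)^i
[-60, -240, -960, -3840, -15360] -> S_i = -60*4^i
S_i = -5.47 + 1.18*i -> [-5.47, -4.29, -3.11, -1.93, -0.75]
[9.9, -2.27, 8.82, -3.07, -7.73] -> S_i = Random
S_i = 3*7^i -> [3, 21, 147, 1029, 7203]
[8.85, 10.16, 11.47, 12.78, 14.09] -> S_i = 8.85 + 1.31*i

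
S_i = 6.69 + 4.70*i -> [6.69, 11.39, 16.09, 20.79, 25.49]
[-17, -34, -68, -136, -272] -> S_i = -17*2^i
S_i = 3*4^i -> [3, 12, 48, 192, 768]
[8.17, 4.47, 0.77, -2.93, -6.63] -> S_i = 8.17 + -3.70*i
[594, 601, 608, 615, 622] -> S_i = 594 + 7*i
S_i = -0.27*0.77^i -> [-0.27, -0.21, -0.16, -0.12, -0.09]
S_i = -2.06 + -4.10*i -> [-2.06, -6.16, -10.26, -14.36, -18.46]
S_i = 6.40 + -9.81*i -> [6.4, -3.41, -13.22, -23.03, -32.84]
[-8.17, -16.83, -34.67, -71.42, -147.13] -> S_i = -8.17*2.06^i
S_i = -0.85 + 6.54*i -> [-0.85, 5.69, 12.23, 18.77, 25.31]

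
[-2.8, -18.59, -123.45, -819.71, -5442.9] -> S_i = -2.80*6.64^i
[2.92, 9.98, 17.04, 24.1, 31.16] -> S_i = 2.92 + 7.06*i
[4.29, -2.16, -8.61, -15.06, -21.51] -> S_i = 4.29 + -6.45*i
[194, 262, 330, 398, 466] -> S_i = 194 + 68*i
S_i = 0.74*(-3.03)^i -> [0.74, -2.24, 6.79, -20.59, 62.37]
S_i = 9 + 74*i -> [9, 83, 157, 231, 305]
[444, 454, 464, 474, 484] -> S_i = 444 + 10*i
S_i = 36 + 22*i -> [36, 58, 80, 102, 124]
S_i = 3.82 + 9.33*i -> [3.82, 13.15, 22.48, 31.81, 41.14]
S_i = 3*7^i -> [3, 21, 147, 1029, 7203]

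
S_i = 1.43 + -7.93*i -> [1.43, -6.5, -14.43, -22.36, -30.29]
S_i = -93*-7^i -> [-93, 651, -4557, 31899, -223293]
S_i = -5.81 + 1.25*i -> [-5.81, -4.56, -3.31, -2.06, -0.81]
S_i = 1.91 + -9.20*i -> [1.91, -7.29, -16.49, -25.69, -34.89]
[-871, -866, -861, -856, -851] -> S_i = -871 + 5*i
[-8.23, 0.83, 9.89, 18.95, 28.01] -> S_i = -8.23 + 9.06*i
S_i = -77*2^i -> [-77, -154, -308, -616, -1232]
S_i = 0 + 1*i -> [0, 1, 2, 3, 4]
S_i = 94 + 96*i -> [94, 190, 286, 382, 478]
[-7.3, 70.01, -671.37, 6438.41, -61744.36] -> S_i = -7.30*(-9.59)^i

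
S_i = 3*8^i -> [3, 24, 192, 1536, 12288]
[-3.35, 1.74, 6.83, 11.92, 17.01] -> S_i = -3.35 + 5.09*i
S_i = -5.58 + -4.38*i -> [-5.58, -9.96, -14.34, -18.72, -23.1]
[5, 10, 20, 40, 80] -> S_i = 5*2^i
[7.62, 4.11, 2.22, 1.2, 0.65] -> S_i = 7.62*0.54^i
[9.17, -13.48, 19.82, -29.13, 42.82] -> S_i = 9.17*(-1.47)^i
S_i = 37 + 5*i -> [37, 42, 47, 52, 57]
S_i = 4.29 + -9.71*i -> [4.29, -5.42, -15.13, -24.84, -34.55]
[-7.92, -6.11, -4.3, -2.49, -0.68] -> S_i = -7.92 + 1.81*i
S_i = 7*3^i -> [7, 21, 63, 189, 567]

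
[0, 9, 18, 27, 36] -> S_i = 0 + 9*i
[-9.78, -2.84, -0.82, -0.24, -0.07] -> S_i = -9.78*0.29^i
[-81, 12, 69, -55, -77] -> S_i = Random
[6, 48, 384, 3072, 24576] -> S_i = 6*8^i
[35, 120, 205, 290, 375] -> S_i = 35 + 85*i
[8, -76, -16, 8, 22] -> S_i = Random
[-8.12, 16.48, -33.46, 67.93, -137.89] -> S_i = -8.12*(-2.03)^i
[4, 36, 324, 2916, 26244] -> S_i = 4*9^i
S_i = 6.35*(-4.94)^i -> [6.35, -31.37, 154.96, -765.52, 3781.65]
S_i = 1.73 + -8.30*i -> [1.73, -6.57, -14.87, -23.17, -31.47]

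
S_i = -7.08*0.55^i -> [-7.08, -3.89, -2.14, -1.18, -0.65]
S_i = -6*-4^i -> [-6, 24, -96, 384, -1536]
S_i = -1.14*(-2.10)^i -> [-1.14, 2.39, -5.03, 10.56, -22.17]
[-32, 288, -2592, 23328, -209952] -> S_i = -32*-9^i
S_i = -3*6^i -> [-3, -18, -108, -648, -3888]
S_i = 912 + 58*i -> [912, 970, 1028, 1086, 1144]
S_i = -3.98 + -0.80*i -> [-3.98, -4.78, -5.58, -6.38, -7.18]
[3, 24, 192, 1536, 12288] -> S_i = 3*8^i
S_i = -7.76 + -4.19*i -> [-7.76, -11.95, -16.14, -20.33, -24.52]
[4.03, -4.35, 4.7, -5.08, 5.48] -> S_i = 4.03*(-1.08)^i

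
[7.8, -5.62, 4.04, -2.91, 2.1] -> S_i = 7.80*(-0.72)^i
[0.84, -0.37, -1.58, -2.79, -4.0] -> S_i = 0.84 + -1.21*i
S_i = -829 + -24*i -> [-829, -853, -877, -901, -925]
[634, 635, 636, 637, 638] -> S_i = 634 + 1*i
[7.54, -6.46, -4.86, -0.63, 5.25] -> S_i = Random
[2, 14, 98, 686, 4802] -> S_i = 2*7^i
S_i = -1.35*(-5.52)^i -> [-1.35, 7.45, -41.14, 227.07, -1253.4]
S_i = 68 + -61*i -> [68, 7, -54, -115, -176]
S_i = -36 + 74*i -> [-36, 38, 112, 186, 260]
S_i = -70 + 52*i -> [-70, -18, 34, 86, 138]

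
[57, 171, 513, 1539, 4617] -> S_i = 57*3^i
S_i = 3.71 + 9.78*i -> [3.71, 13.49, 23.27, 33.05, 42.83]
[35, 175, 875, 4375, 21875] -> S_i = 35*5^i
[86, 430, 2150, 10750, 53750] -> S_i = 86*5^i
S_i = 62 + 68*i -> [62, 130, 198, 266, 334]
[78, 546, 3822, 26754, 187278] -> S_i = 78*7^i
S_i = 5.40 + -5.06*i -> [5.4, 0.34, -4.72, -9.78, -14.84]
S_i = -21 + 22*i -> [-21, 1, 23, 45, 67]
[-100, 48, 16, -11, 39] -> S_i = Random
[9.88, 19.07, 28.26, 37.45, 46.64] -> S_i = 9.88 + 9.19*i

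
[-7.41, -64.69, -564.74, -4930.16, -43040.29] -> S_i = -7.41*8.73^i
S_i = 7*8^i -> [7, 56, 448, 3584, 28672]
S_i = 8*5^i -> [8, 40, 200, 1000, 5000]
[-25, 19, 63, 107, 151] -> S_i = -25 + 44*i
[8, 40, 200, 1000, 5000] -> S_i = 8*5^i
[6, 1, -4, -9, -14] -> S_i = 6 + -5*i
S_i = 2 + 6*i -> [2, 8, 14, 20, 26]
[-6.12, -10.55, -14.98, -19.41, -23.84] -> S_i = -6.12 + -4.43*i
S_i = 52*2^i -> [52, 104, 208, 416, 832]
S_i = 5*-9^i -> [5, -45, 405, -3645, 32805]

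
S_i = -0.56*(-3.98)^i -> [-0.56, 2.23, -8.87, 35.31, -140.51]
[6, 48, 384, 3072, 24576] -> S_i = 6*8^i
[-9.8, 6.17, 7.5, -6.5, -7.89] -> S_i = Random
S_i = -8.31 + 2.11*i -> [-8.31, -6.2, -4.09, -1.98, 0.13]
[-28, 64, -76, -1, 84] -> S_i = Random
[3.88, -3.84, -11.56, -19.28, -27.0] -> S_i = 3.88 + -7.72*i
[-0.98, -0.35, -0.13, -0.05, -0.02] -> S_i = -0.98*0.36^i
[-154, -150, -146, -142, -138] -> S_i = -154 + 4*i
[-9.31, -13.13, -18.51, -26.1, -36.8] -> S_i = -9.31*1.41^i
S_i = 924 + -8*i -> [924, 916, 908, 900, 892]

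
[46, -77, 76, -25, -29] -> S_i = Random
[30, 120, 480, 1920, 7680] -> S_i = 30*4^i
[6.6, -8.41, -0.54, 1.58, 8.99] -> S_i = Random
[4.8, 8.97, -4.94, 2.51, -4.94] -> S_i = Random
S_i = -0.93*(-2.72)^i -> [-0.93, 2.53, -6.88, 18.71, -50.9]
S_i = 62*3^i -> [62, 186, 558, 1674, 5022]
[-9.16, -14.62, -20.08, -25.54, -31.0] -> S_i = -9.16 + -5.46*i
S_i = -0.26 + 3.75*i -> [-0.26, 3.49, 7.24, 10.99, 14.74]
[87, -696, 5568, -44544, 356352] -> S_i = 87*-8^i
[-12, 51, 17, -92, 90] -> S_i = Random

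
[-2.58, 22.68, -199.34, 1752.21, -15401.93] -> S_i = -2.58*(-8.79)^i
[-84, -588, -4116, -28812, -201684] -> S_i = -84*7^i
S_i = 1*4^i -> [1, 4, 16, 64, 256]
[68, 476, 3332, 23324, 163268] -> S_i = 68*7^i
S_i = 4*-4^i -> [4, -16, 64, -256, 1024]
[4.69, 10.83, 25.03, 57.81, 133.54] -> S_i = 4.69*2.31^i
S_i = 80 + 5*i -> [80, 85, 90, 95, 100]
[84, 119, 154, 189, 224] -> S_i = 84 + 35*i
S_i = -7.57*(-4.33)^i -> [-7.57, 32.78, -141.93, 614.55, -2661.02]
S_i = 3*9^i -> [3, 27, 243, 2187, 19683]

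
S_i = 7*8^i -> [7, 56, 448, 3584, 28672]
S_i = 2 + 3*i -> [2, 5, 8, 11, 14]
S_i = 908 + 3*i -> [908, 911, 914, 917, 920]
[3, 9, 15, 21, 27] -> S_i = 3 + 6*i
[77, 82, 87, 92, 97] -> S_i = 77 + 5*i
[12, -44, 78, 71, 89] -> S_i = Random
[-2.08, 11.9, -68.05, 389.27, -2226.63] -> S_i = -2.08*(-5.72)^i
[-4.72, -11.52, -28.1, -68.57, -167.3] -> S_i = -4.72*2.44^i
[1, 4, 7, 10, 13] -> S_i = 1 + 3*i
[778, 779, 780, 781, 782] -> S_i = 778 + 1*i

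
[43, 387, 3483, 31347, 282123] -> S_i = 43*9^i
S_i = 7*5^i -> [7, 35, 175, 875, 4375]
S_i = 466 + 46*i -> [466, 512, 558, 604, 650]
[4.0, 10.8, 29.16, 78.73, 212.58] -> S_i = 4.00*2.70^i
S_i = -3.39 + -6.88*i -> [-3.39, -10.27, -17.15, -24.03, -30.91]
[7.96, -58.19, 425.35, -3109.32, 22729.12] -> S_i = 7.96*(-7.31)^i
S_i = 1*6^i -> [1, 6, 36, 216, 1296]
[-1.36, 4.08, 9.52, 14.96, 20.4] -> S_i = -1.36 + 5.44*i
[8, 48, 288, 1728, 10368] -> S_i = 8*6^i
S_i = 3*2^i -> [3, 6, 12, 24, 48]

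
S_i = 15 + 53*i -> [15, 68, 121, 174, 227]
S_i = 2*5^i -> [2, 10, 50, 250, 1250]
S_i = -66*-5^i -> [-66, 330, -1650, 8250, -41250]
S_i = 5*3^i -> [5, 15, 45, 135, 405]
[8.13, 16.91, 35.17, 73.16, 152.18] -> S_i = 8.13*2.08^i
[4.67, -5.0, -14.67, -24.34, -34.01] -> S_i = 4.67 + -9.67*i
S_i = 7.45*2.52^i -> [7.45, 18.77, 47.31, 119.22, 300.44]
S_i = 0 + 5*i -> [0, 5, 10, 15, 20]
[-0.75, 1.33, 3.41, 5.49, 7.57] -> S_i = -0.75 + 2.08*i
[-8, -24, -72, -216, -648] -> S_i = -8*3^i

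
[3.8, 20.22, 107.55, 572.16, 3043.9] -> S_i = 3.80*5.32^i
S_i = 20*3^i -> [20, 60, 180, 540, 1620]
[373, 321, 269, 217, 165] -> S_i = 373 + -52*i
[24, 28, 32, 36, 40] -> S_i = 24 + 4*i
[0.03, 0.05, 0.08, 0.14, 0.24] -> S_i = 0.03*1.68^i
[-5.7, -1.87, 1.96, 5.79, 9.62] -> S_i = -5.70 + 3.83*i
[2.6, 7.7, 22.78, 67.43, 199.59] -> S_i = 2.60*2.96^i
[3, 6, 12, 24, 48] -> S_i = 3*2^i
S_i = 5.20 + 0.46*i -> [5.2, 5.66, 6.12, 6.58, 7.04]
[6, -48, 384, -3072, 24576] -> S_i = 6*-8^i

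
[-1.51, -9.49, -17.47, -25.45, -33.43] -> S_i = -1.51 + -7.98*i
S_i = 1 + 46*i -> [1, 47, 93, 139, 185]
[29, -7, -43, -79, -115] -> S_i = 29 + -36*i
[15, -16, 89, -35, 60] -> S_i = Random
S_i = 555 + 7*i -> [555, 562, 569, 576, 583]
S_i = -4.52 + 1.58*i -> [-4.52, -2.94, -1.36, 0.22, 1.8]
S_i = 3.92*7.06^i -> [3.92, 27.68, 195.39, 1379.43, 9738.79]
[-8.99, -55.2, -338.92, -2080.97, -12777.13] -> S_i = -8.99*6.14^i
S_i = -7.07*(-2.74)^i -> [-7.07, 19.37, -53.08, 145.44, -398.49]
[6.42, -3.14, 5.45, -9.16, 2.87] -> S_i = Random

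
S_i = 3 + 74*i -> [3, 77, 151, 225, 299]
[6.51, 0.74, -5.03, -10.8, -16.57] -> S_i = 6.51 + -5.77*i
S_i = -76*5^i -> [-76, -380, -1900, -9500, -47500]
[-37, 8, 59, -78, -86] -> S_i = Random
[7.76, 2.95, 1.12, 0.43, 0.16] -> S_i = 7.76*0.38^i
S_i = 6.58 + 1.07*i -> [6.58, 7.65, 8.72, 9.79, 10.86]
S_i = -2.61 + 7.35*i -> [-2.61, 4.74, 12.09, 19.44, 26.79]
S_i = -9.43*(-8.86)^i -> [-9.43, 83.55, -740.25, 6558.63, -58109.43]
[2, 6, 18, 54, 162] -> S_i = 2*3^i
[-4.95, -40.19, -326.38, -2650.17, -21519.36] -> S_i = -4.95*8.12^i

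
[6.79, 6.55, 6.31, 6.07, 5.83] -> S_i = 6.79 + -0.24*i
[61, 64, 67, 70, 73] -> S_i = 61 + 3*i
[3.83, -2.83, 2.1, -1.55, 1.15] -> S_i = 3.83*(-0.74)^i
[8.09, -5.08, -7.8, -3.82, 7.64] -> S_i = Random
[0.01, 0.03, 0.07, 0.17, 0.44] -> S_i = 0.01*2.58^i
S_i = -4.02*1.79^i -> [-4.02, -7.2, -12.88, -23.06, -41.27]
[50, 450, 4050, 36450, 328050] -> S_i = 50*9^i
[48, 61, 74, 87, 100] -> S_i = 48 + 13*i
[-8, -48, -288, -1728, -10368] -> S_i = -8*6^i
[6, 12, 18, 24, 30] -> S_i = 6 + 6*i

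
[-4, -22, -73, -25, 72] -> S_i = Random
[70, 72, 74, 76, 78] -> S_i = 70 + 2*i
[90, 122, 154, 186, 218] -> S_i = 90 + 32*i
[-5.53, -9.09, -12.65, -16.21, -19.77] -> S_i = -5.53 + -3.56*i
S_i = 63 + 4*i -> [63, 67, 71, 75, 79]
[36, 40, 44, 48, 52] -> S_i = 36 + 4*i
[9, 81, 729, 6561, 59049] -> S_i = 9*9^i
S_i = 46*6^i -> [46, 276, 1656, 9936, 59616]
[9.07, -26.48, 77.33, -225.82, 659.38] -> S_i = 9.07*(-2.92)^i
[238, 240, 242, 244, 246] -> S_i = 238 + 2*i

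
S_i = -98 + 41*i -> [-98, -57, -16, 25, 66]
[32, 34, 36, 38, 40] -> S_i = 32 + 2*i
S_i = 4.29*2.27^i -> [4.29, 9.74, 22.11, 50.18, 113.91]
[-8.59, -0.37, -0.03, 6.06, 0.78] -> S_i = Random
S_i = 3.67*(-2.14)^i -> [3.67, -7.85, 16.81, -35.97, 76.97]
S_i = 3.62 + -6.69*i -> [3.62, -3.07, -9.76, -16.45, -23.14]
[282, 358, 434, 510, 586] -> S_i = 282 + 76*i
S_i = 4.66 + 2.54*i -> [4.66, 7.2, 9.74, 12.28, 14.82]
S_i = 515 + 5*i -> [515, 520, 525, 530, 535]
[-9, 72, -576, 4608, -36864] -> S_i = -9*-8^i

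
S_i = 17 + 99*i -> [17, 116, 215, 314, 413]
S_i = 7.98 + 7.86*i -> [7.98, 15.84, 23.7, 31.56, 39.42]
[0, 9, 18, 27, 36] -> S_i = 0 + 9*i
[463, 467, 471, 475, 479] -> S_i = 463 + 4*i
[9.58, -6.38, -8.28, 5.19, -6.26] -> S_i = Random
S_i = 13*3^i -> [13, 39, 117, 351, 1053]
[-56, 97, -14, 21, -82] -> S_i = Random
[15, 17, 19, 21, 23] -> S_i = 15 + 2*i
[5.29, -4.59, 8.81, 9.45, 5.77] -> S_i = Random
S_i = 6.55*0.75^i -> [6.55, 4.91, 3.68, 2.76, 2.07]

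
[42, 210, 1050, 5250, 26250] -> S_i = 42*5^i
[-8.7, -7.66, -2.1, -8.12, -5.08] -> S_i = Random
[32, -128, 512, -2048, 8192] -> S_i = 32*-4^i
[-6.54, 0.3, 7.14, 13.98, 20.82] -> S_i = -6.54 + 6.84*i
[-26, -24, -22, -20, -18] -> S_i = -26 + 2*i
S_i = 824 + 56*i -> [824, 880, 936, 992, 1048]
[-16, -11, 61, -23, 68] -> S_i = Random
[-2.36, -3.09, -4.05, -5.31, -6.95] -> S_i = -2.36*1.31^i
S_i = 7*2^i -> [7, 14, 28, 56, 112]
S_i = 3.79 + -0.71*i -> [3.79, 3.08, 2.37, 1.66, 0.95]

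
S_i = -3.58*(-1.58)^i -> [-3.58, 5.66, -8.94, 14.12, -22.31]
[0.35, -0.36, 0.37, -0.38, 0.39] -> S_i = 0.35*(-1.03)^i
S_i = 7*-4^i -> [7, -28, 112, -448, 1792]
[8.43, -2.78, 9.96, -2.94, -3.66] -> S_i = Random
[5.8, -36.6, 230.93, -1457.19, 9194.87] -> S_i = 5.80*(-6.31)^i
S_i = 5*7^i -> [5, 35, 245, 1715, 12005]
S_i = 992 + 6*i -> [992, 998, 1004, 1010, 1016]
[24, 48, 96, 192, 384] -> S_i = 24*2^i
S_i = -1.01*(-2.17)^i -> [-1.01, 2.19, -4.76, 10.32, -22.4]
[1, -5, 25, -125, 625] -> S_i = 1*-5^i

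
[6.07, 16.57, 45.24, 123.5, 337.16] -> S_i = 6.07*2.73^i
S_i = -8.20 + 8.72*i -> [-8.2, 0.52, 9.24, 17.96, 26.68]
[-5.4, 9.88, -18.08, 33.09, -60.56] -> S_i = -5.40*(-1.83)^i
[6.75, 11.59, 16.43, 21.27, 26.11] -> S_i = 6.75 + 4.84*i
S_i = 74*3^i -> [74, 222, 666, 1998, 5994]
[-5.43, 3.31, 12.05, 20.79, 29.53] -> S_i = -5.43 + 8.74*i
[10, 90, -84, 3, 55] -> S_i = Random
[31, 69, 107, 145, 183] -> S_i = 31 + 38*i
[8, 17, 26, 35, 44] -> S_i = 8 + 9*i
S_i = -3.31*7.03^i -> [-3.31, -23.27, -163.58, -1149.99, -8084.43]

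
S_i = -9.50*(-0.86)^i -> [-9.5, 8.17, -7.03, 6.04, -5.2]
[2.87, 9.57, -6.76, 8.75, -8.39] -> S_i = Random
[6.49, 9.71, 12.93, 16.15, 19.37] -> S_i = 6.49 + 3.22*i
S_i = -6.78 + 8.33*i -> [-6.78, 1.55, 9.88, 18.21, 26.54]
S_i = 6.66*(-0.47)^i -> [6.66, -3.13, 1.47, -0.69, 0.32]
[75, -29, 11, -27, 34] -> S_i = Random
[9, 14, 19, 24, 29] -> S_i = 9 + 5*i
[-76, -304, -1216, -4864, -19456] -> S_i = -76*4^i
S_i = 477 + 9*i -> [477, 486, 495, 504, 513]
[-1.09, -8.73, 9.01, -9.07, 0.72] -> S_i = Random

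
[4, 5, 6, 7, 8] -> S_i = 4 + 1*i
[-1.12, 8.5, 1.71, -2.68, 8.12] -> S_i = Random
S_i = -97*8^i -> [-97, -776, -6208, -49664, -397312]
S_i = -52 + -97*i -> [-52, -149, -246, -343, -440]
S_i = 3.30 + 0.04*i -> [3.3, 3.34, 3.38, 3.42, 3.46]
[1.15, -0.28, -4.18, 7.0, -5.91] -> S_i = Random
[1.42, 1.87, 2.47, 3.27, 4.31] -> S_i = 1.42*1.32^i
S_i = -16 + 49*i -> [-16, 33, 82, 131, 180]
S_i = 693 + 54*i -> [693, 747, 801, 855, 909]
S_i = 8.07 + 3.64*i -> [8.07, 11.71, 15.35, 18.99, 22.63]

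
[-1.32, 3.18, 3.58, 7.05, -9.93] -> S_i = Random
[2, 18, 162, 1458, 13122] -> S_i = 2*9^i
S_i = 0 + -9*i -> [0, -9, -18, -27, -36]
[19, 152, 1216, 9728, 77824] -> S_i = 19*8^i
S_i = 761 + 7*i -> [761, 768, 775, 782, 789]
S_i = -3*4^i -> [-3, -12, -48, -192, -768]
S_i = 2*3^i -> [2, 6, 18, 54, 162]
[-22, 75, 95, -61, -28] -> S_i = Random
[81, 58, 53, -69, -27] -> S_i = Random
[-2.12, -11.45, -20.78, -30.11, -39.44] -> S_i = -2.12 + -9.33*i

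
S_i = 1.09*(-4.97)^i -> [1.09, -5.42, 26.92, -133.81, 665.05]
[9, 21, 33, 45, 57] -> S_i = 9 + 12*i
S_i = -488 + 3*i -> [-488, -485, -482, -479, -476]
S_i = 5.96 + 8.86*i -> [5.96, 14.82, 23.68, 32.54, 41.4]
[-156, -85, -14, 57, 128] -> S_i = -156 + 71*i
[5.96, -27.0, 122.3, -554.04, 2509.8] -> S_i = 5.96*(-4.53)^i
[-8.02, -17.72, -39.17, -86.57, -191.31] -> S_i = -8.02*2.21^i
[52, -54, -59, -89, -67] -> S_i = Random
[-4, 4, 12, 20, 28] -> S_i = -4 + 8*i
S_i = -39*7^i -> [-39, -273, -1911, -13377, -93639]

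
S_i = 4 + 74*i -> [4, 78, 152, 226, 300]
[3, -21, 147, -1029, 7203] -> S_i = 3*-7^i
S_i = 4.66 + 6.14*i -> [4.66, 10.8, 16.94, 23.08, 29.22]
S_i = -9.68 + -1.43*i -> [-9.68, -11.11, -12.54, -13.97, -15.4]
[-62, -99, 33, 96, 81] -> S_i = Random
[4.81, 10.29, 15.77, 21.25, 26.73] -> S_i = 4.81 + 5.48*i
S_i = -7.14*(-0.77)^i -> [-7.14, 5.5, -4.23, 3.26, -2.51]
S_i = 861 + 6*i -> [861, 867, 873, 879, 885]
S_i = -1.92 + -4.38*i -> [-1.92, -6.3, -10.68, -15.06, -19.44]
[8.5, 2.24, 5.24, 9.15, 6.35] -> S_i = Random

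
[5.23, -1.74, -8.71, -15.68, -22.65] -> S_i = 5.23 + -6.97*i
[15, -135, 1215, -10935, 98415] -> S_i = 15*-9^i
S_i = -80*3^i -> [-80, -240, -720, -2160, -6480]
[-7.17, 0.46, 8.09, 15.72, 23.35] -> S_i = -7.17 + 7.63*i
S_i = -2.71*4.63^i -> [-2.71, -12.55, -58.09, -268.98, -1245.36]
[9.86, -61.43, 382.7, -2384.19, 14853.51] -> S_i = 9.86*(-6.23)^i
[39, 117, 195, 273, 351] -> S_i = 39 + 78*i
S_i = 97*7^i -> [97, 679, 4753, 33271, 232897]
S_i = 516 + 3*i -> [516, 519, 522, 525, 528]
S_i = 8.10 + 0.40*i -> [8.1, 8.5, 8.9, 9.3, 9.7]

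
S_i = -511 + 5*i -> [-511, -506, -501, -496, -491]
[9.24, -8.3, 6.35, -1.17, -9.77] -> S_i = Random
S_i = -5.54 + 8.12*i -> [-5.54, 2.58, 10.7, 18.82, 26.94]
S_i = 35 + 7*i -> [35, 42, 49, 56, 63]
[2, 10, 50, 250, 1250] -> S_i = 2*5^i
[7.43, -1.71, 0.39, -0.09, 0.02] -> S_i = 7.43*(-0.23)^i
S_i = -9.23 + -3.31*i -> [-9.23, -12.54, -15.85, -19.16, -22.47]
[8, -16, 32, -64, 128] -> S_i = 8*-2^i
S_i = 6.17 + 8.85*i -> [6.17, 15.02, 23.87, 32.72, 41.57]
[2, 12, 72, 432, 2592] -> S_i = 2*6^i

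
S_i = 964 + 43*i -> [964, 1007, 1050, 1093, 1136]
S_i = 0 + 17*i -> [0, 17, 34, 51, 68]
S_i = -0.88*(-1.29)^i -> [-0.88, 1.14, -1.46, 1.89, -2.44]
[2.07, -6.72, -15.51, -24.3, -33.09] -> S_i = 2.07 + -8.79*i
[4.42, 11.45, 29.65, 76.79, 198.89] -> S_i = 4.42*2.59^i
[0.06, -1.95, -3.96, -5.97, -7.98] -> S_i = 0.06 + -2.01*i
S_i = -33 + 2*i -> [-33, -31, -29, -27, -25]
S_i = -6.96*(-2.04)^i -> [-6.96, 14.2, -28.96, 59.09, -120.54]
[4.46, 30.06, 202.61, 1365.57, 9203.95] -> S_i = 4.46*6.74^i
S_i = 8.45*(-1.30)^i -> [8.45, -10.98, 14.28, -18.56, 24.13]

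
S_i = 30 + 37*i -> [30, 67, 104, 141, 178]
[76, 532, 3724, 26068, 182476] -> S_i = 76*7^i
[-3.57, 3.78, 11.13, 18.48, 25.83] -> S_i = -3.57 + 7.35*i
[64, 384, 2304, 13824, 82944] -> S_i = 64*6^i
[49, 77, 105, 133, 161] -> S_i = 49 + 28*i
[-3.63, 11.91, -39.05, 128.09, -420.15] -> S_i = -3.63*(-3.28)^i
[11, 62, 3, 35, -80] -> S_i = Random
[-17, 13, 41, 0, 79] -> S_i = Random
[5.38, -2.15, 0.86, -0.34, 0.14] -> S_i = 5.38*(-0.40)^i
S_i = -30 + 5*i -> [-30, -25, -20, -15, -10]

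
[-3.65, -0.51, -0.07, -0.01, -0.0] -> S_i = -3.65*0.14^i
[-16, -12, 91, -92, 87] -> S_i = Random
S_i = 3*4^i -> [3, 12, 48, 192, 768]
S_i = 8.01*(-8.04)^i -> [8.01, -64.4, 517.78, -4162.94, 33470.08]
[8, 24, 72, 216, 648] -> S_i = 8*3^i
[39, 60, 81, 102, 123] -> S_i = 39 + 21*i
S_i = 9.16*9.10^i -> [9.16, 83.36, 758.54, 6902.71, 62814.66]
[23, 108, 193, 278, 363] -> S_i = 23 + 85*i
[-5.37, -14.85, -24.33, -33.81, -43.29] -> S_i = -5.37 + -9.48*i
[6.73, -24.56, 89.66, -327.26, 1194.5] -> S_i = 6.73*(-3.65)^i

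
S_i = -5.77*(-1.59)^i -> [-5.77, 9.17, -14.59, 23.19, -36.88]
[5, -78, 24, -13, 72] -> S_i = Random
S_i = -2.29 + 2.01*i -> [-2.29, -0.28, 1.73, 3.74, 5.75]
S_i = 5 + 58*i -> [5, 63, 121, 179, 237]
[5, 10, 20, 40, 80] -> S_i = 5*2^i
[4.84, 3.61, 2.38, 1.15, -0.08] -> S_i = 4.84 + -1.23*i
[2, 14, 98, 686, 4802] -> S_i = 2*7^i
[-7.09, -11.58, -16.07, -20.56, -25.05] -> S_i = -7.09 + -4.49*i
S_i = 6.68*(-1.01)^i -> [6.68, -6.75, 6.81, -6.88, 6.95]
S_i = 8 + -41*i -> [8, -33, -74, -115, -156]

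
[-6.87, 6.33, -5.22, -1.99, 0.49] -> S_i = Random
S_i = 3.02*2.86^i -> [3.02, 8.64, 24.7, 70.65, 202.06]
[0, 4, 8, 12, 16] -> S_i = 0 + 4*i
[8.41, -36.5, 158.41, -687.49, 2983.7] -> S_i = 8.41*(-4.34)^i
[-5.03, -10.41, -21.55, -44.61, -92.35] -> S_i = -5.03*2.07^i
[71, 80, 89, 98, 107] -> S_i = 71 + 9*i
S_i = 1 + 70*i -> [1, 71, 141, 211, 281]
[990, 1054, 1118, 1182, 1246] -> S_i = 990 + 64*i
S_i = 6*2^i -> [6, 12, 24, 48, 96]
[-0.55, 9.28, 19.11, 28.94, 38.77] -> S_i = -0.55 + 9.83*i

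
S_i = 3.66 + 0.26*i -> [3.66, 3.92, 4.18, 4.44, 4.7]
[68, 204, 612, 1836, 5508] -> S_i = 68*3^i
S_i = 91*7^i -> [91, 637, 4459, 31213, 218491]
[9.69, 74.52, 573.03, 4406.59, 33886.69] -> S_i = 9.69*7.69^i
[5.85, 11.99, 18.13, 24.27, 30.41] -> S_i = 5.85 + 6.14*i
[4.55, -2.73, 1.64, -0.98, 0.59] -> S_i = 4.55*(-0.60)^i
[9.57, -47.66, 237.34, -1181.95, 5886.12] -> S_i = 9.57*(-4.98)^i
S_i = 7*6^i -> [7, 42, 252, 1512, 9072]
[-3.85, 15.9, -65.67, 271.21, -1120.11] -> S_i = -3.85*(-4.13)^i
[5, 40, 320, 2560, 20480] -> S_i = 5*8^i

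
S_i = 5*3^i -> [5, 15, 45, 135, 405]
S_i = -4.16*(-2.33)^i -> [-4.16, 9.69, -22.58, 52.62, -122.61]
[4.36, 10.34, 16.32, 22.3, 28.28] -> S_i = 4.36 + 5.98*i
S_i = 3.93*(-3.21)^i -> [3.93, -12.62, 40.5, -129.99, 417.27]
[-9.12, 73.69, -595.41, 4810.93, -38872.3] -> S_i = -9.12*(-8.08)^i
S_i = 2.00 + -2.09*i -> [2.0, -0.09, -2.18, -4.27, -6.36]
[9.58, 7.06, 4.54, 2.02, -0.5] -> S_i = 9.58 + -2.52*i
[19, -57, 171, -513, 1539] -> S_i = 19*-3^i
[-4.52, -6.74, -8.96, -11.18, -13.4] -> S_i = -4.52 + -2.22*i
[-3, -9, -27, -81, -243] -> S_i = -3*3^i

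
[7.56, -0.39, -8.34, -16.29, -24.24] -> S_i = 7.56 + -7.95*i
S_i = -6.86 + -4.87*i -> [-6.86, -11.73, -16.6, -21.47, -26.34]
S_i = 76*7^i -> [76, 532, 3724, 26068, 182476]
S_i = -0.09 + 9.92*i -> [-0.09, 9.83, 19.75, 29.67, 39.59]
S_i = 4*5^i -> [4, 20, 100, 500, 2500]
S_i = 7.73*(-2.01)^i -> [7.73, -15.54, 31.23, -62.77, 126.17]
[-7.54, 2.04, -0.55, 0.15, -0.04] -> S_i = -7.54*(-0.27)^i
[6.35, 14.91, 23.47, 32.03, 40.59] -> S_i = 6.35 + 8.56*i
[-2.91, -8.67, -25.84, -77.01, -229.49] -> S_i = -2.91*2.98^i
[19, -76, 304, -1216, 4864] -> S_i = 19*-4^i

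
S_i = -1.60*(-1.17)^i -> [-1.6, 1.87, -2.19, 2.56, -3.0]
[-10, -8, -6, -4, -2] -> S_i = -10 + 2*i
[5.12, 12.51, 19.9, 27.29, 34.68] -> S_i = 5.12 + 7.39*i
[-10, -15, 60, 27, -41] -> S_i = Random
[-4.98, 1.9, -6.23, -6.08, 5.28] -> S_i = Random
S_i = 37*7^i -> [37, 259, 1813, 12691, 88837]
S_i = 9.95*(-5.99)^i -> [9.95, -59.6, 357.01, -2138.47, 12809.45]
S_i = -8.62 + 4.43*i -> [-8.62, -4.19, 0.24, 4.67, 9.1]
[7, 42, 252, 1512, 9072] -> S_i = 7*6^i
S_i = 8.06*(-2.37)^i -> [8.06, -19.1, 45.27, -107.3, 254.29]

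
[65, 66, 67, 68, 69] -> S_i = 65 + 1*i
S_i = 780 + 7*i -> [780, 787, 794, 801, 808]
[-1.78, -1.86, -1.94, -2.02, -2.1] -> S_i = -1.78 + -0.08*i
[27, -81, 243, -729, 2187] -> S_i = 27*-3^i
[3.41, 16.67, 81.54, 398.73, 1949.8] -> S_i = 3.41*4.89^i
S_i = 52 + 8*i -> [52, 60, 68, 76, 84]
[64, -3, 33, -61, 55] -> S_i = Random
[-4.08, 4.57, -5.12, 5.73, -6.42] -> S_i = -4.08*(-1.12)^i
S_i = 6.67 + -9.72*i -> [6.67, -3.05, -12.77, -22.49, -32.21]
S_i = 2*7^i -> [2, 14, 98, 686, 4802]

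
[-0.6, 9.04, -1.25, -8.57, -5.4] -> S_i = Random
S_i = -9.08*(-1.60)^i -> [-9.08, 14.53, -23.24, 37.19, -59.51]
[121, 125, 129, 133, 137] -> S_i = 121 + 4*i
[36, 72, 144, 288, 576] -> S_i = 36*2^i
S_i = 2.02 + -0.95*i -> [2.02, 1.07, 0.12, -0.83, -1.78]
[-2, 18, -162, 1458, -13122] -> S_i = -2*-9^i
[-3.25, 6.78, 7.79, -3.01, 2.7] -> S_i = Random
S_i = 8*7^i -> [8, 56, 392, 2744, 19208]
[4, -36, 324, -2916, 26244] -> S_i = 4*-9^i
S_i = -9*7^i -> [-9, -63, -441, -3087, -21609]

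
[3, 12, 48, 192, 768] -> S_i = 3*4^i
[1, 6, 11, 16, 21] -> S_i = 1 + 5*i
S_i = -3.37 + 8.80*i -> [-3.37, 5.43, 14.23, 23.03, 31.83]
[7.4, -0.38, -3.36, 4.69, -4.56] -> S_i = Random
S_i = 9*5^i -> [9, 45, 225, 1125, 5625]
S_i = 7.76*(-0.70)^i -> [7.76, -5.43, 3.8, -2.66, 1.86]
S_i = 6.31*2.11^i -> [6.31, 13.31, 28.09, 59.28, 125.07]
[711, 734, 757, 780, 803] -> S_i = 711 + 23*i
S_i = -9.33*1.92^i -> [-9.33, -17.91, -34.39, -66.04, -126.79]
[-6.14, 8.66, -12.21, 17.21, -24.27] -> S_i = -6.14*(-1.41)^i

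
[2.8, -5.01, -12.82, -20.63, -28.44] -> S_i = 2.80 + -7.81*i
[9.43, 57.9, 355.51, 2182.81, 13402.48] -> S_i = 9.43*6.14^i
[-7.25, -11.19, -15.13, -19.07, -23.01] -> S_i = -7.25 + -3.94*i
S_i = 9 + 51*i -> [9, 60, 111, 162, 213]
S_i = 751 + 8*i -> [751, 759, 767, 775, 783]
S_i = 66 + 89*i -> [66, 155, 244, 333, 422]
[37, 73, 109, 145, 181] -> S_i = 37 + 36*i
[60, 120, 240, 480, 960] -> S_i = 60*2^i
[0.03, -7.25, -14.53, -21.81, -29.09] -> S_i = 0.03 + -7.28*i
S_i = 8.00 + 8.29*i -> [8.0, 16.29, 24.58, 32.87, 41.16]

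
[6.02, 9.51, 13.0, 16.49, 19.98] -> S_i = 6.02 + 3.49*i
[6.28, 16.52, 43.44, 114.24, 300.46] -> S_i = 6.28*2.63^i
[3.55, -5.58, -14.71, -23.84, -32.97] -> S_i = 3.55 + -9.13*i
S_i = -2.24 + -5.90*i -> [-2.24, -8.14, -14.04, -19.94, -25.84]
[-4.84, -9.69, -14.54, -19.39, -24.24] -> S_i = -4.84 + -4.85*i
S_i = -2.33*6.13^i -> [-2.33, -14.28, -87.55, -536.71, -3290.01]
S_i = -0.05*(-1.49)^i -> [-0.05, 0.07, -0.11, 0.17, -0.25]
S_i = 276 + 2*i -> [276, 278, 280, 282, 284]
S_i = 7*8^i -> [7, 56, 448, 3584, 28672]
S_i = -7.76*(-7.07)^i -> [-7.76, 54.86, -387.88, 2742.33, -19388.28]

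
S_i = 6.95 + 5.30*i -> [6.95, 12.25, 17.55, 22.85, 28.15]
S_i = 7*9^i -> [7, 63, 567, 5103, 45927]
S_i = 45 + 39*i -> [45, 84, 123, 162, 201]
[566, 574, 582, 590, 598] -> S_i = 566 + 8*i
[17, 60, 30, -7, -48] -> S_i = Random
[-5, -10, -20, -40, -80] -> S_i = -5*2^i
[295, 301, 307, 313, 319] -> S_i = 295 + 6*i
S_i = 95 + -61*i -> [95, 34, -27, -88, -149]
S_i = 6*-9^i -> [6, -54, 486, -4374, 39366]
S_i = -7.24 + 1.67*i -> [-7.24, -5.57, -3.9, -2.23, -0.56]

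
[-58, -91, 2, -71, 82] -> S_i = Random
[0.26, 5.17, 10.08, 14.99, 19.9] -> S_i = 0.26 + 4.91*i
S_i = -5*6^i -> [-5, -30, -180, -1080, -6480]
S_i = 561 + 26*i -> [561, 587, 613, 639, 665]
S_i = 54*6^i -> [54, 324, 1944, 11664, 69984]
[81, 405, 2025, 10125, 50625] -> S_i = 81*5^i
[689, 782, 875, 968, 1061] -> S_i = 689 + 93*i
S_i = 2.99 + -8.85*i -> [2.99, -5.86, -14.71, -23.56, -32.41]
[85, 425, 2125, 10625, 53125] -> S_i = 85*5^i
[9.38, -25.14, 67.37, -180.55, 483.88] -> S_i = 9.38*(-2.68)^i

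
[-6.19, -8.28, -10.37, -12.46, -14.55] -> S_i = -6.19 + -2.09*i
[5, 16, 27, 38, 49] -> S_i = 5 + 11*i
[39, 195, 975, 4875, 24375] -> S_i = 39*5^i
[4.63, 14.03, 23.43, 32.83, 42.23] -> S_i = 4.63 + 9.40*i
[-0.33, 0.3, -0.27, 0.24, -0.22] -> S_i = -0.33*(-0.90)^i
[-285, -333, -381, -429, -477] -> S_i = -285 + -48*i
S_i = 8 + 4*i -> [8, 12, 16, 20, 24]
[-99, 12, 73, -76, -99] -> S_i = Random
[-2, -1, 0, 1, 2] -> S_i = -2 + 1*i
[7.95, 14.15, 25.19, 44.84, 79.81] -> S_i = 7.95*1.78^i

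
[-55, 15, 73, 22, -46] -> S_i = Random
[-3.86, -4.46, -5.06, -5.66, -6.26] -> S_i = -3.86 + -0.60*i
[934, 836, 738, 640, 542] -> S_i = 934 + -98*i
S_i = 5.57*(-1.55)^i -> [5.57, -8.63, 13.38, -20.74, 32.15]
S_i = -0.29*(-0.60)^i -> [-0.29, 0.17, -0.1, 0.06, -0.04]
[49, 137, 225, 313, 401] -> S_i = 49 + 88*i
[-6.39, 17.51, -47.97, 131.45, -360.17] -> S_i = -6.39*(-2.74)^i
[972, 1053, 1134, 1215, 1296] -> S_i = 972 + 81*i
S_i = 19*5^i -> [19, 95, 475, 2375, 11875]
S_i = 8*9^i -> [8, 72, 648, 5832, 52488]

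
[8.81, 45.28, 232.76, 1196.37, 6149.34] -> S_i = 8.81*5.14^i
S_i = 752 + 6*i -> [752, 758, 764, 770, 776]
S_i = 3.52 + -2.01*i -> [3.52, 1.51, -0.5, -2.51, -4.52]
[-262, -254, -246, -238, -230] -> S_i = -262 + 8*i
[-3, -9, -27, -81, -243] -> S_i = -3*3^i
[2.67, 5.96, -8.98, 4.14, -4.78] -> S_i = Random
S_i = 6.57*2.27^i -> [6.57, 14.91, 33.85, 76.85, 174.45]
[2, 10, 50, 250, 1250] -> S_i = 2*5^i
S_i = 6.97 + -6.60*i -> [6.97, 0.37, -6.23, -12.83, -19.43]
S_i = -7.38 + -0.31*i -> [-7.38, -7.69, -8.0, -8.31, -8.62]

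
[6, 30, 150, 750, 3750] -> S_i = 6*5^i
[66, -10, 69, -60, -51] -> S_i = Random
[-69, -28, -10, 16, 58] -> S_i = Random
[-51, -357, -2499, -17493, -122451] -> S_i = -51*7^i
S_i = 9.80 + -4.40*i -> [9.8, 5.4, 1.0, -3.4, -7.8]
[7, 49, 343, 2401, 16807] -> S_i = 7*7^i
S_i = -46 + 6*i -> [-46, -40, -34, -28, -22]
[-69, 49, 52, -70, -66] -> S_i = Random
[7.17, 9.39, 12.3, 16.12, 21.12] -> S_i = 7.17*1.31^i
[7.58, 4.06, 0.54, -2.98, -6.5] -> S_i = 7.58 + -3.52*i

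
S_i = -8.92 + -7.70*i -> [-8.92, -16.62, -24.32, -32.02, -39.72]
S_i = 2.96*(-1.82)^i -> [2.96, -5.39, 9.8, -17.84, 32.48]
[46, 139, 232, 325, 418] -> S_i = 46 + 93*i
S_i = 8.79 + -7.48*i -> [8.79, 1.31, -6.17, -13.65, -21.13]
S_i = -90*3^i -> [-90, -270, -810, -2430, -7290]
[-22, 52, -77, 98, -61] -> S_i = Random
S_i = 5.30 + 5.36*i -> [5.3, 10.66, 16.02, 21.38, 26.74]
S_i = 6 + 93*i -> [6, 99, 192, 285, 378]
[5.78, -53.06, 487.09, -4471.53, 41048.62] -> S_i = 5.78*(-9.18)^i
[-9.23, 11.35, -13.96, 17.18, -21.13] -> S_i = -9.23*(-1.23)^i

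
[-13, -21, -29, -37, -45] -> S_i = -13 + -8*i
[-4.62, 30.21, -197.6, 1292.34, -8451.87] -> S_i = -4.62*(-6.54)^i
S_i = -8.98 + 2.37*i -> [-8.98, -6.61, -4.24, -1.87, 0.5]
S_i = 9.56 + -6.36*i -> [9.56, 3.2, -3.16, -9.52, -15.88]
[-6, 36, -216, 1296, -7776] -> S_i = -6*-6^i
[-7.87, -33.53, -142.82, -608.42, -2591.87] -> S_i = -7.87*4.26^i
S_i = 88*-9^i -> [88, -792, 7128, -64152, 577368]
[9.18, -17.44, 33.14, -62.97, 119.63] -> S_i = 9.18*(-1.90)^i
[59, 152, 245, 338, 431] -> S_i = 59 + 93*i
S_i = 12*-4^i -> [12, -48, 192, -768, 3072]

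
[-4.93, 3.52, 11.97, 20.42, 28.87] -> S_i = -4.93 + 8.45*i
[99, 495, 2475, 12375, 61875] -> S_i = 99*5^i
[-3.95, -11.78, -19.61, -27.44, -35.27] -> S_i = -3.95 + -7.83*i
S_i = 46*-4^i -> [46, -184, 736, -2944, 11776]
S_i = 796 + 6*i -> [796, 802, 808, 814, 820]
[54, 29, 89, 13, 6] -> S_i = Random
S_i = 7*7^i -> [7, 49, 343, 2401, 16807]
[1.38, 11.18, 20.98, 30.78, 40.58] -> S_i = 1.38 + 9.80*i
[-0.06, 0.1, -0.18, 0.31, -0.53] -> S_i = -0.06*(-1.72)^i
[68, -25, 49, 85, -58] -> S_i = Random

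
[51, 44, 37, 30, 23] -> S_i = 51 + -7*i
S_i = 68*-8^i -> [68, -544, 4352, -34816, 278528]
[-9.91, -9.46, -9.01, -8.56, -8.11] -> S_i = -9.91 + 0.45*i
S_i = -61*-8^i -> [-61, 488, -3904, 31232, -249856]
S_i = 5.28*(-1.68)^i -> [5.28, -8.87, 14.9, -25.04, 42.06]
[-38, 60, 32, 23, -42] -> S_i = Random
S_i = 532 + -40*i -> [532, 492, 452, 412, 372]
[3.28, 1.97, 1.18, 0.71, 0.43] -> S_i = 3.28*0.60^i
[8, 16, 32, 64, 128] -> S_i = 8*2^i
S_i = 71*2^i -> [71, 142, 284, 568, 1136]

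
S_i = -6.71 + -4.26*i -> [-6.71, -10.97, -15.23, -19.49, -23.75]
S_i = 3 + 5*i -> [3, 8, 13, 18, 23]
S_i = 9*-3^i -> [9, -27, 81, -243, 729]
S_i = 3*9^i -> [3, 27, 243, 2187, 19683]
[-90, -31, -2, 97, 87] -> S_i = Random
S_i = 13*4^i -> [13, 52, 208, 832, 3328]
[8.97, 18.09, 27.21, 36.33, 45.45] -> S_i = 8.97 + 9.12*i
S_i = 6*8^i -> [6, 48, 384, 3072, 24576]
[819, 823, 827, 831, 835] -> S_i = 819 + 4*i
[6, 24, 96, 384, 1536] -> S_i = 6*4^i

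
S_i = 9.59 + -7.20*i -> [9.59, 2.39, -4.81, -12.01, -19.21]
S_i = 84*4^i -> [84, 336, 1344, 5376, 21504]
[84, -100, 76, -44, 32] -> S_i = Random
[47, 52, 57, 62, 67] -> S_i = 47 + 5*i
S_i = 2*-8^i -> [2, -16, 128, -1024, 8192]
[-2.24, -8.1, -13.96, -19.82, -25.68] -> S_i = -2.24 + -5.86*i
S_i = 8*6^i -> [8, 48, 288, 1728, 10368]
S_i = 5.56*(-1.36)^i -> [5.56, -7.56, 10.28, -13.99, 19.02]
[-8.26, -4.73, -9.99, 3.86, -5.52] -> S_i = Random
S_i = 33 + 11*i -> [33, 44, 55, 66, 77]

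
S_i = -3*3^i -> [-3, -9, -27, -81, -243]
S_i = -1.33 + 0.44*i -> [-1.33, -0.89, -0.45, -0.01, 0.43]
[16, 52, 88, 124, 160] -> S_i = 16 + 36*i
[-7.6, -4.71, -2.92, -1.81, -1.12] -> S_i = -7.60*0.62^i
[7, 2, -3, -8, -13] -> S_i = 7 + -5*i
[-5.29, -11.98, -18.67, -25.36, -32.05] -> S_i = -5.29 + -6.69*i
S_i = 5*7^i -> [5, 35, 245, 1715, 12005]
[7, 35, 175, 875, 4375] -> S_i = 7*5^i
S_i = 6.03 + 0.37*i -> [6.03, 6.4, 6.77, 7.14, 7.51]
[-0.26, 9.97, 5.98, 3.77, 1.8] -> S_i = Random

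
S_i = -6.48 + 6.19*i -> [-6.48, -0.29, 5.9, 12.09, 18.28]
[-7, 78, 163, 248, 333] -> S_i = -7 + 85*i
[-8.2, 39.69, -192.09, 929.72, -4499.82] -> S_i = -8.20*(-4.84)^i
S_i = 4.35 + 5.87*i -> [4.35, 10.22, 16.09, 21.96, 27.83]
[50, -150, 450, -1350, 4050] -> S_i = 50*-3^i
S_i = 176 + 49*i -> [176, 225, 274, 323, 372]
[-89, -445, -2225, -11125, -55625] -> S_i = -89*5^i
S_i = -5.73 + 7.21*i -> [-5.73, 1.48, 8.69, 15.9, 23.11]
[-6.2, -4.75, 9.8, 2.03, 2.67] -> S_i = Random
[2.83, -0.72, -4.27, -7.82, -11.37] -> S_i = 2.83 + -3.55*i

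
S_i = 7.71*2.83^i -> [7.71, 21.82, 61.75, 174.75, 494.54]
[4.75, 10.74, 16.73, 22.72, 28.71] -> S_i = 4.75 + 5.99*i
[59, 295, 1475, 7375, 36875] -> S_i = 59*5^i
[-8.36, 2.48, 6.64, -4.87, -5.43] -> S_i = Random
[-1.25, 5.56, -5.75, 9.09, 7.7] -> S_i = Random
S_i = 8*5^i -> [8, 40, 200, 1000, 5000]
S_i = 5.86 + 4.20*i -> [5.86, 10.06, 14.26, 18.46, 22.66]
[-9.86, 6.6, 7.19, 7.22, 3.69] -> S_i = Random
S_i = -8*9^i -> [-8, -72, -648, -5832, -52488]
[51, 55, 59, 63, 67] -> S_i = 51 + 4*i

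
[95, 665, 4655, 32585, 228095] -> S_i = 95*7^i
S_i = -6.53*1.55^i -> [-6.53, -10.12, -15.69, -24.32, -37.69]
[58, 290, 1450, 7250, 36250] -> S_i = 58*5^i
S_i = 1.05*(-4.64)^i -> [1.05, -4.87, 22.61, -104.89, 486.7]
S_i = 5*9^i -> [5, 45, 405, 3645, 32805]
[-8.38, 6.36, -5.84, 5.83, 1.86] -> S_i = Random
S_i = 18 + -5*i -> [18, 13, 8, 3, -2]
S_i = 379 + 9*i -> [379, 388, 397, 406, 415]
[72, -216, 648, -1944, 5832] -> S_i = 72*-3^i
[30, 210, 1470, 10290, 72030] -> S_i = 30*7^i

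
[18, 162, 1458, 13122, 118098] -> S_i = 18*9^i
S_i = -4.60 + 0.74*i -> [-4.6, -3.86, -3.12, -2.38, -1.64]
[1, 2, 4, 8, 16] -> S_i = 1*2^i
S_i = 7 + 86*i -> [7, 93, 179, 265, 351]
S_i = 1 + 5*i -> [1, 6, 11, 16, 21]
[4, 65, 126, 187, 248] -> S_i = 4 + 61*i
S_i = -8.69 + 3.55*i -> [-8.69, -5.14, -1.59, 1.96, 5.51]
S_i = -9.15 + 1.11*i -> [-9.15, -8.04, -6.93, -5.82, -4.71]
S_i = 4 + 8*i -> [4, 12, 20, 28, 36]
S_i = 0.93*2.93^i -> [0.93, 2.72, 7.98, 23.39, 68.54]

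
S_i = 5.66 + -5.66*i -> [5.66, 0.0, -5.66, -11.32, -16.98]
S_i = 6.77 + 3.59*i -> [6.77, 10.36, 13.95, 17.54, 21.13]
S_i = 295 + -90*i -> [295, 205, 115, 25, -65]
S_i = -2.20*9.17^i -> [-2.2, -20.17, -185.0, -1696.41, -15556.07]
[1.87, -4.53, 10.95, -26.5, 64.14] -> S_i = 1.87*(-2.42)^i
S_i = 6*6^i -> [6, 36, 216, 1296, 7776]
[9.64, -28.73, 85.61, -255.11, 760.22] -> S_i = 9.64*(-2.98)^i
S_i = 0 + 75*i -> [0, 75, 150, 225, 300]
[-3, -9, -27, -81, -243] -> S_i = -3*3^i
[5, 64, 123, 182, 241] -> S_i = 5 + 59*i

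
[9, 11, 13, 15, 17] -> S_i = 9 + 2*i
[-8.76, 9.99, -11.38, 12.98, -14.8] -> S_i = -8.76*(-1.14)^i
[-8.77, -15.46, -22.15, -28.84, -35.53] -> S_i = -8.77 + -6.69*i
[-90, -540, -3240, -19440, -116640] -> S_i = -90*6^i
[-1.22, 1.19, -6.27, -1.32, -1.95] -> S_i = Random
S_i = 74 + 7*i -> [74, 81, 88, 95, 102]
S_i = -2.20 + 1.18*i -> [-2.2, -1.02, 0.16, 1.34, 2.52]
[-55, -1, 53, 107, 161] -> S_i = -55 + 54*i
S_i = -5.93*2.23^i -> [-5.93, -13.22, -29.49, -65.76, -146.65]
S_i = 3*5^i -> [3, 15, 75, 375, 1875]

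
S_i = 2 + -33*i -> [2, -31, -64, -97, -130]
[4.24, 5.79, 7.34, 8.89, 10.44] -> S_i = 4.24 + 1.55*i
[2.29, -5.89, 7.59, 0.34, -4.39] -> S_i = Random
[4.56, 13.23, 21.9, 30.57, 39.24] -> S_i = 4.56 + 8.67*i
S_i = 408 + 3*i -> [408, 411, 414, 417, 420]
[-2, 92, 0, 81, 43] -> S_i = Random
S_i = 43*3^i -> [43, 129, 387, 1161, 3483]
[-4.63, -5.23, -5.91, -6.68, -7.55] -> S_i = -4.63*1.13^i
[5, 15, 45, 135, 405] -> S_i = 5*3^i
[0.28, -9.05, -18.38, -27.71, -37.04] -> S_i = 0.28 + -9.33*i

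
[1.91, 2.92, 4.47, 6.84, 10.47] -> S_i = 1.91*1.53^i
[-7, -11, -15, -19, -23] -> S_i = -7 + -4*i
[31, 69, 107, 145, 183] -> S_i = 31 + 38*i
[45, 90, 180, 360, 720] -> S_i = 45*2^i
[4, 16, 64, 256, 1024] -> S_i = 4*4^i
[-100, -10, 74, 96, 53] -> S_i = Random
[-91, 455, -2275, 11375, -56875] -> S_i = -91*-5^i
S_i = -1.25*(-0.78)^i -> [-1.25, 0.98, -0.76, 0.59, -0.46]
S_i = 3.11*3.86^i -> [3.11, 12.0, 46.34, 178.86, 690.41]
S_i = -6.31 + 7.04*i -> [-6.31, 0.73, 7.77, 14.81, 21.85]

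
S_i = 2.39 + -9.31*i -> [2.39, -6.92, -16.23, -25.54, -34.85]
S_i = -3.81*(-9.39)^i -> [-3.81, 35.78, -335.94, 3154.44, -29620.16]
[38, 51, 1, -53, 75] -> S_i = Random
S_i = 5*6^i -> [5, 30, 180, 1080, 6480]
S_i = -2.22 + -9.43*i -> [-2.22, -11.65, -21.08, -30.51, -39.94]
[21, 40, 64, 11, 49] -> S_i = Random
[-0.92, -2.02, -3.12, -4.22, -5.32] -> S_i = -0.92 + -1.10*i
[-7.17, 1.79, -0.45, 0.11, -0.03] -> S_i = -7.17*(-0.25)^i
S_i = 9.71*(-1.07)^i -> [9.71, -10.39, 11.12, -11.9, 12.73]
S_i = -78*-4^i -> [-78, 312, -1248, 4992, -19968]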